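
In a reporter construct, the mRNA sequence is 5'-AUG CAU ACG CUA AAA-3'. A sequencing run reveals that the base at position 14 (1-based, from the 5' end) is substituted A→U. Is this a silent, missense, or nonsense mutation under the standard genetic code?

missense

Position 14 falls in codon 5: AAA → Lys.
After the substitution the codon is AUA → Ile.
Lys ≠ Ile, so this is a missense mutation.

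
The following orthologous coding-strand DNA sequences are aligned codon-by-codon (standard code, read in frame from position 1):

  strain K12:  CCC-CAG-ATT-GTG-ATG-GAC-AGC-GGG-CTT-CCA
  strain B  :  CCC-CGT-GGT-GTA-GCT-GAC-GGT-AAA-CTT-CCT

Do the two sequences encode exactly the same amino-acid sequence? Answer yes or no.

Codon 1: CCC Pro / CCC Pro — identical.
Codon 2: CAG Gln / CGT Arg — nonsynonymous.
Codon 3: ATT Ile / GGT Gly — nonsynonymous.
Codon 4: GTG Val / GTA Val — synonymous.
Codon 5: ATG Met / GCT Ala — nonsynonymous.
Codon 6: GAC Asp / GAC Asp — identical.
Codon 7: AGC Ser / GGT Gly — nonsynonymous.
Codon 8: GGG Gly / AAA Lys — nonsynonymous.
Codon 9: CTT Leu / CTT Leu — identical.
Codon 10: CCA Pro / CCT Pro — synonymous.
Nonsynonymous differences: 5 → different protein.

no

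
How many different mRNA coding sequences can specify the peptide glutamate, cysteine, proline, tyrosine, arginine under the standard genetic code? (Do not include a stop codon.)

Glu: 2 codons.
Cys: 2 codons.
Pro: 4 codons.
Tyr: 2 codons.
Arg: 6 codons.
2 × 2 × 4 × 2 × 6 = 192.

192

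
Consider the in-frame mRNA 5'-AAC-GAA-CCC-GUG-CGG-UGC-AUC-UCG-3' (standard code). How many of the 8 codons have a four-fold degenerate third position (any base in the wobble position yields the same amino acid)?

4

Codon 1 AAC (Asn): third position 2-fold.
Codon 2 GAA (Glu): third position 2-fold.
Codon 3 CCC (Pro): third position 4-fold.
Codon 4 GUG (Val): third position 4-fold.
Codon 5 CGG (Arg): third position 4-fold.
Codon 6 UGC (Cys): third position 2-fold.
Codon 7 AUC (Ile): third position 3-fold.
Codon 8 UCG (Ser): third position 4-fold.
Four-fold degenerate third positions: 4.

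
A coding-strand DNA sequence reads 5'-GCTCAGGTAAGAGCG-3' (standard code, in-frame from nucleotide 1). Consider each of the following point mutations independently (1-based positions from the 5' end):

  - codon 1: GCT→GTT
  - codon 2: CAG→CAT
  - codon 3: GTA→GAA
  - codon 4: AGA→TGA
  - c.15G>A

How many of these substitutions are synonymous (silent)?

Codon 1: GCT (Ala) → GTT (Val) — missense.
Codon 2: CAG (Gln) → CAT (His) — missense.
Codon 3: GTA (Val) → GAA (Glu) — missense.
Codon 4: AGA (Arg) → TGA (Stop) — nonsense.
Codon 5: GCG (Ala) → GCA (Ala) — synonymous.
Synonymous: 1 of 5.

1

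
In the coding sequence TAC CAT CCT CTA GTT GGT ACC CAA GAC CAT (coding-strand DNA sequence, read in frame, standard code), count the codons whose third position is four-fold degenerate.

Codon 1 TAC (Tyr): third position 2-fold.
Codon 2 CAT (His): third position 2-fold.
Codon 3 CCT (Pro): third position 4-fold.
Codon 4 CTA (Leu): third position 4-fold.
Codon 5 GTT (Val): third position 4-fold.
Codon 6 GGT (Gly): third position 4-fold.
Codon 7 ACC (Thr): third position 4-fold.
Codon 8 CAA (Gln): third position 2-fold.
Codon 9 GAC (Asp): third position 2-fold.
Codon 10 CAT (His): third position 2-fold.
Four-fold degenerate third positions: 5.

5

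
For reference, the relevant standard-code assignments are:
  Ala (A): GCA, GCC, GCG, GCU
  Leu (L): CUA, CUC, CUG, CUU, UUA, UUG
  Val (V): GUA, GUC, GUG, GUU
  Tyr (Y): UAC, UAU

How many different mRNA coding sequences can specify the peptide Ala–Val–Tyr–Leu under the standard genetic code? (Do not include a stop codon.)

192

Ala: 4 codons.
Val: 4 codons.
Tyr: 2 codons.
Leu: 6 codons.
4 × 4 × 2 × 6 = 192.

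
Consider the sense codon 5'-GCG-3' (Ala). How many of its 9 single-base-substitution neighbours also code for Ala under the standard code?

3

Position 1: none → 0 synonymous.
Position 2: none → 0 synonymous.
Position 3: GCU, GCC, GCA → 3 synonymous.
Total: 0 + 0 + 3 = 3.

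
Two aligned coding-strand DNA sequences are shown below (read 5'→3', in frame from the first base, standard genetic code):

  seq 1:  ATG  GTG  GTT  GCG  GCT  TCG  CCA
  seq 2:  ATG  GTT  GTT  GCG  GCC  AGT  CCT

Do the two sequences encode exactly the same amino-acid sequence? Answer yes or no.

Codon 1: ATG Met / ATG Met — identical.
Codon 2: GTG Val / GTT Val — synonymous.
Codon 3: GTT Val / GTT Val — identical.
Codon 4: GCG Ala / GCG Ala — identical.
Codon 5: GCT Ala / GCC Ala — synonymous.
Codon 6: TCG Ser / AGT Ser — synonymous.
Codon 7: CCA Pro / CCT Pro — synonymous.
Nonsynonymous differences: 0 → same protein.

yes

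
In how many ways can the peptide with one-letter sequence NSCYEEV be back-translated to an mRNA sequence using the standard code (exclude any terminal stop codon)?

768

Asn: 2 codons.
Ser: 6 codons.
Cys: 2 codons.
Tyr: 2 codons.
Glu: 2 codons.
Glu: 2 codons.
Val: 4 codons.
2 × 6 × 2 × 2 × 2 × 2 × 4 = 768.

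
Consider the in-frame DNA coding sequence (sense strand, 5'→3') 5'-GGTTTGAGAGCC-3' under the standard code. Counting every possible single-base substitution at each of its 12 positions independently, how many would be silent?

10

Codon 1 (GGT, Gly): 3 synonymous substitutions.
Codon 2 (TTG, Leu): 2 synonymous substitutions.
Codon 3 (AGA, Arg): 2 synonymous substitutions.
Codon 4 (GCC, Ala): 3 synonymous substitutions.
Total: 3 + 2 + 2 + 3 = 10.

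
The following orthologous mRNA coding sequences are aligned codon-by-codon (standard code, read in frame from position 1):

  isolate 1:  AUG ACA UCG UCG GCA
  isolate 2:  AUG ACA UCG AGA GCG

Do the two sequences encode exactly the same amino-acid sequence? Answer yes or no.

no

Codon 1: AUG Met / AUG Met — identical.
Codon 2: ACA Thr / ACA Thr — identical.
Codon 3: UCG Ser / UCG Ser — identical.
Codon 4: UCG Ser / AGA Arg — nonsynonymous.
Codon 5: GCA Ala / GCG Ala — synonymous.
Nonsynonymous differences: 1 → different protein.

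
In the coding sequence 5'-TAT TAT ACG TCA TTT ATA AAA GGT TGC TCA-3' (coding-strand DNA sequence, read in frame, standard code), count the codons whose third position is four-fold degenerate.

Codon 1 TAT (Tyr): third position 2-fold.
Codon 2 TAT (Tyr): third position 2-fold.
Codon 3 ACG (Thr): third position 4-fold.
Codon 4 TCA (Ser): third position 4-fold.
Codon 5 TTT (Phe): third position 2-fold.
Codon 6 ATA (Ile): third position 3-fold.
Codon 7 AAA (Lys): third position 2-fold.
Codon 8 GGT (Gly): third position 4-fold.
Codon 9 TGC (Cys): third position 2-fold.
Codon 10 TCA (Ser): third position 4-fold.
Four-fold degenerate third positions: 4.

4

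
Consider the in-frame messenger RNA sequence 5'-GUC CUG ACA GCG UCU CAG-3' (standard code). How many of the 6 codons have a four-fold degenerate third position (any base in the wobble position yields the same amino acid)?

Codon 1 GUC (Val): third position 4-fold.
Codon 2 CUG (Leu): third position 4-fold.
Codon 3 ACA (Thr): third position 4-fold.
Codon 4 GCG (Ala): third position 4-fold.
Codon 5 UCU (Ser): third position 4-fold.
Codon 6 CAG (Gln): third position 2-fold.
Four-fold degenerate third positions: 5.

5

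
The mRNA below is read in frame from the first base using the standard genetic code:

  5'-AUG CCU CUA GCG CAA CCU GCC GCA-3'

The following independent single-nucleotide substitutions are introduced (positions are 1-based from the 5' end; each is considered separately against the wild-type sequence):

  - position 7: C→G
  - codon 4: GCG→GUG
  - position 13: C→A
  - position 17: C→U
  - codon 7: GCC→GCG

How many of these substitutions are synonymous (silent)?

1

Codon 3: CUA (Leu) → GUA (Val) — missense.
Codon 4: GCG (Ala) → GUG (Val) — missense.
Codon 5: CAA (Gln) → AAA (Lys) — missense.
Codon 6: CCU (Pro) → CUU (Leu) — missense.
Codon 7: GCC (Ala) → GCG (Ala) — synonymous.
Synonymous: 1 of 5.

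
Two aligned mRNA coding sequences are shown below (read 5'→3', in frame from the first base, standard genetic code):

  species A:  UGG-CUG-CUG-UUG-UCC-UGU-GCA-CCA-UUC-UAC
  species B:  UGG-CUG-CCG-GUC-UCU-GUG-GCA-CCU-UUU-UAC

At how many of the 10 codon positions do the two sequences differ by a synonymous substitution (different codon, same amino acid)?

3

Codon 1: UGG Trp / UGG Trp — identical.
Codon 2: CUG Leu / CUG Leu — identical.
Codon 3: CUG Leu / CCG Pro — nonsynonymous.
Codon 4: UUG Leu / GUC Val — nonsynonymous.
Codon 5: UCC Ser / UCU Ser — synonymous.
Codon 6: UGU Cys / GUG Val — nonsynonymous.
Codon 7: GCA Ala / GCA Ala — identical.
Codon 8: CCA Pro / CCU Pro — synonymous.
Codon 9: UUC Phe / UUU Phe — synonymous.
Codon 10: UAC Tyr / UAC Tyr — identical.
Synonymous differences: 3.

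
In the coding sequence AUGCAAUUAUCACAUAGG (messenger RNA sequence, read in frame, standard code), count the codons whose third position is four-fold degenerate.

Codon 1 AUG (Met): third position 1-fold.
Codon 2 CAA (Gln): third position 2-fold.
Codon 3 UUA (Leu): third position 2-fold.
Codon 4 UCA (Ser): third position 4-fold.
Codon 5 CAU (His): third position 2-fold.
Codon 6 AGG (Arg): third position 2-fold.
Four-fold degenerate third positions: 1.

1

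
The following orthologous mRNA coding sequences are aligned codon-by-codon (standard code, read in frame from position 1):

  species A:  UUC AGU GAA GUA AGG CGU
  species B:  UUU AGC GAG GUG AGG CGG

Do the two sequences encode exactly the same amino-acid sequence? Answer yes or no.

yes

Codon 1: UUC Phe / UUU Phe — synonymous.
Codon 2: AGU Ser / AGC Ser — synonymous.
Codon 3: GAA Glu / GAG Glu — synonymous.
Codon 4: GUA Val / GUG Val — synonymous.
Codon 5: AGG Arg / AGG Arg — identical.
Codon 6: CGU Arg / CGG Arg — synonymous.
Nonsynonymous differences: 0 → same protein.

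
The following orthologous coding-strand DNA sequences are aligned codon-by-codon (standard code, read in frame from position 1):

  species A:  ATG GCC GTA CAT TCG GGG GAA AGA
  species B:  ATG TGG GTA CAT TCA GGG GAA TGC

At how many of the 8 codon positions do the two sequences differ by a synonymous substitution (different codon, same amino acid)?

Codon 1: ATG Met / ATG Met — identical.
Codon 2: GCC Ala / TGG Trp — nonsynonymous.
Codon 3: GTA Val / GTA Val — identical.
Codon 4: CAT His / CAT His — identical.
Codon 5: TCG Ser / TCA Ser — synonymous.
Codon 6: GGG Gly / GGG Gly — identical.
Codon 7: GAA Glu / GAA Glu — identical.
Codon 8: AGA Arg / TGC Cys — nonsynonymous.
Synonymous differences: 1.

1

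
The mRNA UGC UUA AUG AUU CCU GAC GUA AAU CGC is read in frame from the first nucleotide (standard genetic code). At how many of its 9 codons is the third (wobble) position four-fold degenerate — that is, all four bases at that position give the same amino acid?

3

Codon 1 UGC (Cys): third position 2-fold.
Codon 2 UUA (Leu): third position 2-fold.
Codon 3 AUG (Met): third position 1-fold.
Codon 4 AUU (Ile): third position 3-fold.
Codon 5 CCU (Pro): third position 4-fold.
Codon 6 GAC (Asp): third position 2-fold.
Codon 7 GUA (Val): third position 4-fold.
Codon 8 AAU (Asn): third position 2-fold.
Codon 9 CGC (Arg): third position 4-fold.
Four-fold degenerate third positions: 3.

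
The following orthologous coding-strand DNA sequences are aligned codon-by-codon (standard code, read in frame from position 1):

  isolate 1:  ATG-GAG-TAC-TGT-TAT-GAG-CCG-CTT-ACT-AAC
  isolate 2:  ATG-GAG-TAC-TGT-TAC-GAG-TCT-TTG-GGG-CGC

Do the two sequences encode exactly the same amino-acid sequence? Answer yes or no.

no

Codon 1: ATG Met / ATG Met — identical.
Codon 2: GAG Glu / GAG Glu — identical.
Codon 3: TAC Tyr / TAC Tyr — identical.
Codon 4: TGT Cys / TGT Cys — identical.
Codon 5: TAT Tyr / TAC Tyr — synonymous.
Codon 6: GAG Glu / GAG Glu — identical.
Codon 7: CCG Pro / TCT Ser — nonsynonymous.
Codon 8: CTT Leu / TTG Leu — synonymous.
Codon 9: ACT Thr / GGG Gly — nonsynonymous.
Codon 10: AAC Asn / CGC Arg — nonsynonymous.
Nonsynonymous differences: 3 → different protein.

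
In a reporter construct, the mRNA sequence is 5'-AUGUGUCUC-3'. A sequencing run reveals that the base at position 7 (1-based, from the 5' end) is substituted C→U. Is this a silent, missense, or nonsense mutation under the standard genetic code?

Position 7 falls in codon 3: CUC → Leu.
After the substitution the codon is UUC → Phe.
Leu ≠ Phe, so this is a missense mutation.

missense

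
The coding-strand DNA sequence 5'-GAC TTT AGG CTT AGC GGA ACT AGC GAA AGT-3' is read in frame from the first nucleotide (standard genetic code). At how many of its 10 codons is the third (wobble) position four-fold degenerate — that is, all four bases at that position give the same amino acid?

3

Codon 1 GAC (Asp): third position 2-fold.
Codon 2 TTT (Phe): third position 2-fold.
Codon 3 AGG (Arg): third position 2-fold.
Codon 4 CTT (Leu): third position 4-fold.
Codon 5 AGC (Ser): third position 2-fold.
Codon 6 GGA (Gly): third position 4-fold.
Codon 7 ACT (Thr): third position 4-fold.
Codon 8 AGC (Ser): third position 2-fold.
Codon 9 GAA (Glu): third position 2-fold.
Codon 10 AGT (Ser): third position 2-fold.
Four-fold degenerate third positions: 3.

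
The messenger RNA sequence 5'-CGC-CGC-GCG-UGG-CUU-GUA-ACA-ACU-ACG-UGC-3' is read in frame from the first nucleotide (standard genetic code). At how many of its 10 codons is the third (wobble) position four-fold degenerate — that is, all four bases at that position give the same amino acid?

Codon 1 CGC (Arg): third position 4-fold.
Codon 2 CGC (Arg): third position 4-fold.
Codon 3 GCG (Ala): third position 4-fold.
Codon 4 UGG (Trp): third position 1-fold.
Codon 5 CUU (Leu): third position 4-fold.
Codon 6 GUA (Val): third position 4-fold.
Codon 7 ACA (Thr): third position 4-fold.
Codon 8 ACU (Thr): third position 4-fold.
Codon 9 ACG (Thr): third position 4-fold.
Codon 10 UGC (Cys): third position 2-fold.
Four-fold degenerate third positions: 8.

8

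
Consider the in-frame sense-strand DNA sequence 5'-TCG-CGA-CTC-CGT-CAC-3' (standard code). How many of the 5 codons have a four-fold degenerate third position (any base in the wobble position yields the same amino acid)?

Codon 1 TCG (Ser): third position 4-fold.
Codon 2 CGA (Arg): third position 4-fold.
Codon 3 CTC (Leu): third position 4-fold.
Codon 4 CGT (Arg): third position 4-fold.
Codon 5 CAC (His): third position 2-fold.
Four-fold degenerate third positions: 4.

4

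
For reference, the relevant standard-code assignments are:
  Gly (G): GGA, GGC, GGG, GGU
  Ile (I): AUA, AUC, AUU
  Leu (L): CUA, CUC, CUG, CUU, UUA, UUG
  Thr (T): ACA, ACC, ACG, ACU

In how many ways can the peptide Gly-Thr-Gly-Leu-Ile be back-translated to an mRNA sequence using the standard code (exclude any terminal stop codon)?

Gly: 4 codons.
Thr: 4 codons.
Gly: 4 codons.
Leu: 6 codons.
Ile: 3 codons.
4 × 4 × 4 × 6 × 3 = 1152.

1152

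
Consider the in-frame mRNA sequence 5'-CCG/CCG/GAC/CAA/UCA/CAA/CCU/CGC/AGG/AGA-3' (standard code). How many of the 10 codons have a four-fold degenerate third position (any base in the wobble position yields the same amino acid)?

Codon 1 CCG (Pro): third position 4-fold.
Codon 2 CCG (Pro): third position 4-fold.
Codon 3 GAC (Asp): third position 2-fold.
Codon 4 CAA (Gln): third position 2-fold.
Codon 5 UCA (Ser): third position 4-fold.
Codon 6 CAA (Gln): third position 2-fold.
Codon 7 CCU (Pro): third position 4-fold.
Codon 8 CGC (Arg): third position 4-fold.
Codon 9 AGG (Arg): third position 2-fold.
Codon 10 AGA (Arg): third position 2-fold.
Four-fold degenerate third positions: 5.

5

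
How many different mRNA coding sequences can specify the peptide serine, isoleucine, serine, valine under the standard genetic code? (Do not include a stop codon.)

Ser: 6 codons.
Ile: 3 codons.
Ser: 6 codons.
Val: 4 codons.
6 × 3 × 6 × 4 = 432.

432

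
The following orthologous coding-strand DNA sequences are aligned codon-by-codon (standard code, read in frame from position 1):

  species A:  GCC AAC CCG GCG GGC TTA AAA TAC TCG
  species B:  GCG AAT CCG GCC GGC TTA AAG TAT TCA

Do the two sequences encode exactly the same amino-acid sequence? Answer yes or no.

yes

Codon 1: GCC Ala / GCG Ala — synonymous.
Codon 2: AAC Asn / AAT Asn — synonymous.
Codon 3: CCG Pro / CCG Pro — identical.
Codon 4: GCG Ala / GCC Ala — synonymous.
Codon 5: GGC Gly / GGC Gly — identical.
Codon 6: TTA Leu / TTA Leu — identical.
Codon 7: AAA Lys / AAG Lys — synonymous.
Codon 8: TAC Tyr / TAT Tyr — synonymous.
Codon 9: TCG Ser / TCA Ser — synonymous.
Nonsynonymous differences: 0 → same protein.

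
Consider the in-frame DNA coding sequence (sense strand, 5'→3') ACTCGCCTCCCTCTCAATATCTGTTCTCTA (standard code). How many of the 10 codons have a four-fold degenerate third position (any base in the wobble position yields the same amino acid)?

7

Codon 1 ACT (Thr): third position 4-fold.
Codon 2 CGC (Arg): third position 4-fold.
Codon 3 CTC (Leu): third position 4-fold.
Codon 4 CCT (Pro): third position 4-fold.
Codon 5 CTC (Leu): third position 4-fold.
Codon 6 AAT (Asn): third position 2-fold.
Codon 7 ATC (Ile): third position 3-fold.
Codon 8 TGT (Cys): third position 2-fold.
Codon 9 TCT (Ser): third position 4-fold.
Codon 10 CTA (Leu): third position 4-fold.
Four-fold degenerate third positions: 7.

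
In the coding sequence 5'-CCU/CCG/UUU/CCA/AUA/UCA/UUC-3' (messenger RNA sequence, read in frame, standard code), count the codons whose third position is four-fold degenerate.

Codon 1 CCU (Pro): third position 4-fold.
Codon 2 CCG (Pro): third position 4-fold.
Codon 3 UUU (Phe): third position 2-fold.
Codon 4 CCA (Pro): third position 4-fold.
Codon 5 AUA (Ile): third position 3-fold.
Codon 6 UCA (Ser): third position 4-fold.
Codon 7 UUC (Phe): third position 2-fold.
Four-fold degenerate third positions: 4.

4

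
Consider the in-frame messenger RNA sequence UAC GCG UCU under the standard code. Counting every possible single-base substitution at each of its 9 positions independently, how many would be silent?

7

Codon 1 (UAC, Tyr): 1 synonymous substitution.
Codon 2 (GCG, Ala): 3 synonymous substitutions.
Codon 3 (UCU, Ser): 3 synonymous substitutions.
Total: 1 + 3 + 3 = 7.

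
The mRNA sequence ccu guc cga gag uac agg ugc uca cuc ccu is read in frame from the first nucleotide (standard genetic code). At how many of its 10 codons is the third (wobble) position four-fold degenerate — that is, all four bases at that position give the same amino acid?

Codon 1 CCU (Pro): third position 4-fold.
Codon 2 GUC (Val): third position 4-fold.
Codon 3 CGA (Arg): third position 4-fold.
Codon 4 GAG (Glu): third position 2-fold.
Codon 5 UAC (Tyr): third position 2-fold.
Codon 6 AGG (Arg): third position 2-fold.
Codon 7 UGC (Cys): third position 2-fold.
Codon 8 UCA (Ser): third position 4-fold.
Codon 9 CUC (Leu): third position 4-fold.
Codon 10 CCU (Pro): third position 4-fold.
Four-fold degenerate third positions: 6.

6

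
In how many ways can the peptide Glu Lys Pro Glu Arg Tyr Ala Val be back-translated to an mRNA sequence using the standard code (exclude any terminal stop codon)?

Glu: 2 codons.
Lys: 2 codons.
Pro: 4 codons.
Glu: 2 codons.
Arg: 6 codons.
Tyr: 2 codons.
Ala: 4 codons.
Val: 4 codons.
2 × 2 × 4 × 2 × 6 × 2 × 4 × 4 = 6144.

6144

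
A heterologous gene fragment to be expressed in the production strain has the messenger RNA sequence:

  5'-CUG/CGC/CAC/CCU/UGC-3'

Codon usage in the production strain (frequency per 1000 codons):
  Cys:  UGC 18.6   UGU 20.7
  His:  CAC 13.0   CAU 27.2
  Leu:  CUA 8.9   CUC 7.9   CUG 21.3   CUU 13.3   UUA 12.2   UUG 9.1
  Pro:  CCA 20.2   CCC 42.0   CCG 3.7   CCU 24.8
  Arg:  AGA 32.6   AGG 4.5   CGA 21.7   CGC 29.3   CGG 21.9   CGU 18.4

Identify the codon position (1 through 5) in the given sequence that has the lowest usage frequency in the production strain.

3

Codon 1 CUG (Leu): 21.3 per 1000.
Codon 2 CGC (Arg): 29.3 per 1000.
Codon 3 CAC (His): 13.0 per 1000.
Codon 4 CCU (Pro): 24.8 per 1000.
Codon 5 UGC (Cys): 18.6 per 1000.
Lowest frequency is 13.0 at codon 3.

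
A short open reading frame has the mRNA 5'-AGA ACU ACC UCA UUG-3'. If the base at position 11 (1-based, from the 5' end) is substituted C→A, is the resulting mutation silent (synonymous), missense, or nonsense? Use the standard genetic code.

Position 11 falls in codon 4: UCA → Ser.
After the substitution the codon is UAA → Stop.
The new codon is a stop codon, so this is a nonsense mutation.

nonsense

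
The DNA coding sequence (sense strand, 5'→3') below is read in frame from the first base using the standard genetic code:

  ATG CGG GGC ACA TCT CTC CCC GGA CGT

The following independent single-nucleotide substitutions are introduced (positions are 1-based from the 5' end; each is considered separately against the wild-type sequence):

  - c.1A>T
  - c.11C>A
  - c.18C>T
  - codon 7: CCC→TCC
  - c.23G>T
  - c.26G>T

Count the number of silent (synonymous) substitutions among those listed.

Codon 1: ATG (Met) → TTG (Leu) — missense.
Codon 4: ACA (Thr) → AAA (Lys) — missense.
Codon 6: CTC (Leu) → CTT (Leu) — synonymous.
Codon 7: CCC (Pro) → TCC (Ser) — missense.
Codon 8: GGA (Gly) → GTA (Val) — missense.
Codon 9: CGT (Arg) → CTT (Leu) — missense.
Synonymous: 1 of 6.

1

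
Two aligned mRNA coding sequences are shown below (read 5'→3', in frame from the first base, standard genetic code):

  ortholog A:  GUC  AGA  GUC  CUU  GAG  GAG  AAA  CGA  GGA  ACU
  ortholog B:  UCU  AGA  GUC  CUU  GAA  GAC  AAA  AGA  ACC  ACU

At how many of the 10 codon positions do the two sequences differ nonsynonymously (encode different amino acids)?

Codon 1: GUC Val / UCU Ser — nonsynonymous.
Codon 2: AGA Arg / AGA Arg — identical.
Codon 3: GUC Val / GUC Val — identical.
Codon 4: CUU Leu / CUU Leu — identical.
Codon 5: GAG Glu / GAA Glu — synonymous.
Codon 6: GAG Glu / GAC Asp — nonsynonymous.
Codon 7: AAA Lys / AAA Lys — identical.
Codon 8: CGA Arg / AGA Arg — synonymous.
Codon 9: GGA Gly / ACC Thr — nonsynonymous.
Codon 10: ACU Thr / ACU Thr — identical.
Nonsynonymous differences: 3.

3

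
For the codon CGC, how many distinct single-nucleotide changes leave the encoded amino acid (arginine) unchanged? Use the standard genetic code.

3

Position 1: none → 0 synonymous.
Position 2: none → 0 synonymous.
Position 3: CGT, CGA, CGG → 3 synonymous.
Total: 0 + 0 + 3 = 3.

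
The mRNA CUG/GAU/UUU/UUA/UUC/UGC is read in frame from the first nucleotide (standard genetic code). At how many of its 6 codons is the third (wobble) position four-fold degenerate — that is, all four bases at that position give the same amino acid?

1

Codon 1 CUG (Leu): third position 4-fold.
Codon 2 GAU (Asp): third position 2-fold.
Codon 3 UUU (Phe): third position 2-fold.
Codon 4 UUA (Leu): third position 2-fold.
Codon 5 UUC (Phe): third position 2-fold.
Codon 6 UGC (Cys): third position 2-fold.
Four-fold degenerate third positions: 1.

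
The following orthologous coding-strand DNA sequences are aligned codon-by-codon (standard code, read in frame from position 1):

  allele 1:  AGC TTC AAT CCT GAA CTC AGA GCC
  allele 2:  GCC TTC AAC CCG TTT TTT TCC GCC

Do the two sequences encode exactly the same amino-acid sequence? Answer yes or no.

Codon 1: AGC Ser / GCC Ala — nonsynonymous.
Codon 2: TTC Phe / TTC Phe — identical.
Codon 3: AAT Asn / AAC Asn — synonymous.
Codon 4: CCT Pro / CCG Pro — synonymous.
Codon 5: GAA Glu / TTT Phe — nonsynonymous.
Codon 6: CTC Leu / TTT Phe — nonsynonymous.
Codon 7: AGA Arg / TCC Ser — nonsynonymous.
Codon 8: GCC Ala / GCC Ala — identical.
Nonsynonymous differences: 4 → different protein.

no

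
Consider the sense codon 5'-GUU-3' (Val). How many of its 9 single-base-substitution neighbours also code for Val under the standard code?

3

Position 1: none → 0 synonymous.
Position 2: none → 0 synonymous.
Position 3: GUC, GUA, GUG → 3 synonymous.
Total: 0 + 0 + 3 = 3.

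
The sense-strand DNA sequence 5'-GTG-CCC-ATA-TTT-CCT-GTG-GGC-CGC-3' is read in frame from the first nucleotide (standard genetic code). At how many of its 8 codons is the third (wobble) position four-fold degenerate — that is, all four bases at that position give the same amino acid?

Codon 1 GTG (Val): third position 4-fold.
Codon 2 CCC (Pro): third position 4-fold.
Codon 3 ATA (Ile): third position 3-fold.
Codon 4 TTT (Phe): third position 2-fold.
Codon 5 CCT (Pro): third position 4-fold.
Codon 6 GTG (Val): third position 4-fold.
Codon 7 GGC (Gly): third position 4-fold.
Codon 8 CGC (Arg): third position 4-fold.
Four-fold degenerate third positions: 6.

6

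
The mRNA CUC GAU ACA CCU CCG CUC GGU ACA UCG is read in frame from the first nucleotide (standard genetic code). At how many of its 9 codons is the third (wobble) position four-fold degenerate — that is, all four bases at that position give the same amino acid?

8

Codon 1 CUC (Leu): third position 4-fold.
Codon 2 GAU (Asp): third position 2-fold.
Codon 3 ACA (Thr): third position 4-fold.
Codon 4 CCU (Pro): third position 4-fold.
Codon 5 CCG (Pro): third position 4-fold.
Codon 6 CUC (Leu): third position 4-fold.
Codon 7 GGU (Gly): third position 4-fold.
Codon 8 ACA (Thr): third position 4-fold.
Codon 9 UCG (Ser): third position 4-fold.
Four-fold degenerate third positions: 8.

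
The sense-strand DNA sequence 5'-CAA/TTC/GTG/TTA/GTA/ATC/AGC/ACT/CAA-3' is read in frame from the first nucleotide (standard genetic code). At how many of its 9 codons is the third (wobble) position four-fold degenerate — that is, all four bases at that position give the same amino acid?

Codon 1 CAA (Gln): third position 2-fold.
Codon 2 TTC (Phe): third position 2-fold.
Codon 3 GTG (Val): third position 4-fold.
Codon 4 TTA (Leu): third position 2-fold.
Codon 5 GTA (Val): third position 4-fold.
Codon 6 ATC (Ile): third position 3-fold.
Codon 7 AGC (Ser): third position 2-fold.
Codon 8 ACT (Thr): third position 4-fold.
Codon 9 CAA (Gln): third position 2-fold.
Four-fold degenerate third positions: 3.

3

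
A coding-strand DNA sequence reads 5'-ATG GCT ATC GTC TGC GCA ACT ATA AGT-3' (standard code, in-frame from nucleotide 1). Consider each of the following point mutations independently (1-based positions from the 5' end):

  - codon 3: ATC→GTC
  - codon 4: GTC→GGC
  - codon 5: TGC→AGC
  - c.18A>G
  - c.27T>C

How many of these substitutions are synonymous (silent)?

Codon 3: ATC (Ile) → GTC (Val) — missense.
Codon 4: GTC (Val) → GGC (Gly) — missense.
Codon 5: TGC (Cys) → AGC (Ser) — missense.
Codon 6: GCA (Ala) → GCG (Ala) — synonymous.
Codon 9: AGT (Ser) → AGC (Ser) — synonymous.
Synonymous: 2 of 5.

2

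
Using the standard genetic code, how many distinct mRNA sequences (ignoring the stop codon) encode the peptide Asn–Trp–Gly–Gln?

16

Asn: 2 codons.
Trp: 1 codon.
Gly: 4 codons.
Gln: 2 codons.
2 × 1 × 4 × 2 = 16.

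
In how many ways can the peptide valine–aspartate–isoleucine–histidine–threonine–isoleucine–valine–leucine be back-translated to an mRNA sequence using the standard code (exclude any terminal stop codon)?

Val: 4 codons.
Asp: 2 codons.
Ile: 3 codons.
His: 2 codons.
Thr: 4 codons.
Ile: 3 codons.
Val: 4 codons.
Leu: 6 codons.
4 × 2 × 3 × 2 × 4 × 3 × 4 × 6 = 13824.

13824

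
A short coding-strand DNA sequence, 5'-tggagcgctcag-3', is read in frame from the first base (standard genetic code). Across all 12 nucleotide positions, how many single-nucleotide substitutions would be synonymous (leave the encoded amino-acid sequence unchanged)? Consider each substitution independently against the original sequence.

5

Codon 1 (TGG, Trp): 0 synonymous substitutions.
Codon 2 (AGC, Ser): 1 synonymous substitution.
Codon 3 (GCT, Ala): 3 synonymous substitutions.
Codon 4 (CAG, Gln): 1 synonymous substitution.
Total: 0 + 1 + 3 + 1 = 5.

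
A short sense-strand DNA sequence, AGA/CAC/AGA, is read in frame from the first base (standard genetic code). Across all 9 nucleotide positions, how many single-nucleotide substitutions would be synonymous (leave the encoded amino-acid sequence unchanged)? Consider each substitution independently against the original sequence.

5

Codon 1 (AGA, Arg): 2 synonymous substitutions.
Codon 2 (CAC, His): 1 synonymous substitution.
Codon 3 (AGA, Arg): 2 synonymous substitutions.
Total: 2 + 1 + 2 = 5.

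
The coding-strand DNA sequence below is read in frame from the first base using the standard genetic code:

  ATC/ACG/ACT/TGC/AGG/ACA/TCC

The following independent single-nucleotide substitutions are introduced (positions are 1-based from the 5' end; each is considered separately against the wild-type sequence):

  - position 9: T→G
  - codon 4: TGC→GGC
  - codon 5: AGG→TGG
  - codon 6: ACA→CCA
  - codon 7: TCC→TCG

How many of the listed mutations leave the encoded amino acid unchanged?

2

Codon 3: ACT (Thr) → ACG (Thr) — synonymous.
Codon 4: TGC (Cys) → GGC (Gly) — missense.
Codon 5: AGG (Arg) → TGG (Trp) — missense.
Codon 6: ACA (Thr) → CCA (Pro) — missense.
Codon 7: TCC (Ser) → TCG (Ser) — synonymous.
Synonymous: 2 of 5.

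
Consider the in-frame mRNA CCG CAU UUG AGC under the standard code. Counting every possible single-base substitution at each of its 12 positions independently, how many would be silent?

7

Codon 1 (CCG, Pro): 3 synonymous substitutions.
Codon 2 (CAU, His): 1 synonymous substitution.
Codon 3 (UUG, Leu): 2 synonymous substitutions.
Codon 4 (AGC, Ser): 1 synonymous substitution.
Total: 3 + 1 + 2 + 1 = 7.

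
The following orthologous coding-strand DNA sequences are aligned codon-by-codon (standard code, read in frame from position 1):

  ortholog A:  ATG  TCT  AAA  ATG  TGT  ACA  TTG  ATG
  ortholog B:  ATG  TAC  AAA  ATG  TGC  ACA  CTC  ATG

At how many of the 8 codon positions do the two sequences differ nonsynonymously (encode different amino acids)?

Codon 1: ATG Met / ATG Met — identical.
Codon 2: TCT Ser / TAC Tyr — nonsynonymous.
Codon 3: AAA Lys / AAA Lys — identical.
Codon 4: ATG Met / ATG Met — identical.
Codon 5: TGT Cys / TGC Cys — synonymous.
Codon 6: ACA Thr / ACA Thr — identical.
Codon 7: TTG Leu / CTC Leu — synonymous.
Codon 8: ATG Met / ATG Met — identical.
Nonsynonymous differences: 1.

1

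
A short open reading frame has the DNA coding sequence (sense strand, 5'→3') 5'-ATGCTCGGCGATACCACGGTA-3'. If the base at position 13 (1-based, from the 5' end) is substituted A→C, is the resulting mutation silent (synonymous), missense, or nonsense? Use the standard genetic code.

Position 13 falls in codon 5: ACC → Thr.
After the substitution the codon is CCC → Pro.
Thr ≠ Pro, so this is a missense mutation.

missense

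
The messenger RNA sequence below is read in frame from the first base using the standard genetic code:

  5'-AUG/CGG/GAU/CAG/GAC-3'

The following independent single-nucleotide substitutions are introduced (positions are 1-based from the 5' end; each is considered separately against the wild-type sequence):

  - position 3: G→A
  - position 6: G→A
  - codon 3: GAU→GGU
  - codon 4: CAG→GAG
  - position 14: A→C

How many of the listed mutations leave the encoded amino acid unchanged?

Codon 1: AUG (Met) → AUA (Ile) — missense.
Codon 2: CGG (Arg) → CGA (Arg) — synonymous.
Codon 3: GAU (Asp) → GGU (Gly) — missense.
Codon 4: CAG (Gln) → GAG (Glu) — missense.
Codon 5: GAC (Asp) → GCC (Ala) — missense.
Synonymous: 1 of 5.

1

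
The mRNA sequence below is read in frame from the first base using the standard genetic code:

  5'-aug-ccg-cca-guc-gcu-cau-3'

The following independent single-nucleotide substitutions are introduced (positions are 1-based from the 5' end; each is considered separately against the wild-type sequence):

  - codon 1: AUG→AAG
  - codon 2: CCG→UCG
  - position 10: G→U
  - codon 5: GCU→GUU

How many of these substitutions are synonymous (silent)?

0

Codon 1: AUG (Met) → AAG (Lys) — missense.
Codon 2: CCG (Pro) → UCG (Ser) — missense.
Codon 4: GUC (Val) → UUC (Phe) — missense.
Codon 5: GCU (Ala) → GUU (Val) — missense.
Synonymous: 0 of 4.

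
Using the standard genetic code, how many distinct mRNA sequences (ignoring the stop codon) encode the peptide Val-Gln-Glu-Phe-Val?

128

Val: 4 codons.
Gln: 2 codons.
Glu: 2 codons.
Phe: 2 codons.
Val: 4 codons.
4 × 2 × 2 × 2 × 4 = 128.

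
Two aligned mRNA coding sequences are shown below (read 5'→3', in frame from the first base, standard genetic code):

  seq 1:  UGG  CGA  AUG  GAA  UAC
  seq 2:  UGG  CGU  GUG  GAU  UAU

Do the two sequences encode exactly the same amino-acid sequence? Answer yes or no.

no

Codon 1: UGG Trp / UGG Trp — identical.
Codon 2: CGA Arg / CGU Arg — synonymous.
Codon 3: AUG Met / GUG Val — nonsynonymous.
Codon 4: GAA Glu / GAU Asp — nonsynonymous.
Codon 5: UAC Tyr / UAU Tyr — synonymous.
Nonsynonymous differences: 2 → different protein.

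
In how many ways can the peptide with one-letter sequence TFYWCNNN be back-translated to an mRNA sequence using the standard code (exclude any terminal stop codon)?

Thr: 4 codons.
Phe: 2 codons.
Tyr: 2 codons.
Trp: 1 codon.
Cys: 2 codons.
Asn: 2 codons.
Asn: 2 codons.
Asn: 2 codons.
4 × 2 × 2 × 1 × 2 × 2 × 2 × 2 = 256.

256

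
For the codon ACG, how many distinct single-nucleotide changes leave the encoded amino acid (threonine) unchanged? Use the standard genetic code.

3

Position 1: none → 0 synonymous.
Position 2: none → 0 synonymous.
Position 3: ACU, ACC, ACA → 3 synonymous.
Total: 0 + 0 + 3 = 3.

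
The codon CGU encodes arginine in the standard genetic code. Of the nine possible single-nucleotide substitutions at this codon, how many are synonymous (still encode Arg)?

3

Position 1: none → 0 synonymous.
Position 2: none → 0 synonymous.
Position 3: CGC, CGA, CGG → 3 synonymous.
Total: 0 + 0 + 3 = 3.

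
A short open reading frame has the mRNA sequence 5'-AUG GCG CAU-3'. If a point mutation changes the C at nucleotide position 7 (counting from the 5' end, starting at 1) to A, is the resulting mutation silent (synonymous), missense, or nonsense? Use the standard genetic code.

missense

Position 7 falls in codon 3: CAU → His.
After the substitution the codon is AAU → Asn.
His ≠ Asn, so this is a missense mutation.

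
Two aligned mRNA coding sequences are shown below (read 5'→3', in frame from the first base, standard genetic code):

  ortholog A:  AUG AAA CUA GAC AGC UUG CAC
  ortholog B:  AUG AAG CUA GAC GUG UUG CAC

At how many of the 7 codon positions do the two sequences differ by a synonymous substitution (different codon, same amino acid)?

Codon 1: AUG Met / AUG Met — identical.
Codon 2: AAA Lys / AAG Lys — synonymous.
Codon 3: CUA Leu / CUA Leu — identical.
Codon 4: GAC Asp / GAC Asp — identical.
Codon 5: AGC Ser / GUG Val — nonsynonymous.
Codon 6: UUG Leu / UUG Leu — identical.
Codon 7: CAC His / CAC His — identical.
Synonymous differences: 1.

1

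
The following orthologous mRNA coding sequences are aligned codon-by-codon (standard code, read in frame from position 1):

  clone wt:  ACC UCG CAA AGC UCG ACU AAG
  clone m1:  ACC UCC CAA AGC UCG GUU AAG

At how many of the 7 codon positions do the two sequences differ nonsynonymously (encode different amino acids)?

1

Codon 1: ACC Thr / ACC Thr — identical.
Codon 2: UCG Ser / UCC Ser — synonymous.
Codon 3: CAA Gln / CAA Gln — identical.
Codon 4: AGC Ser / AGC Ser — identical.
Codon 5: UCG Ser / UCG Ser — identical.
Codon 6: ACU Thr / GUU Val — nonsynonymous.
Codon 7: AAG Lys / AAG Lys — identical.
Nonsynonymous differences: 1.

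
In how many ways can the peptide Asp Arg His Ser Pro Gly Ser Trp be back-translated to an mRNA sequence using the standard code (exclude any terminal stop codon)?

13824

Asp: 2 codons.
Arg: 6 codons.
His: 2 codons.
Ser: 6 codons.
Pro: 4 codons.
Gly: 4 codons.
Ser: 6 codons.
Trp: 1 codon.
2 × 6 × 2 × 6 × 4 × 4 × 6 × 1 = 13824.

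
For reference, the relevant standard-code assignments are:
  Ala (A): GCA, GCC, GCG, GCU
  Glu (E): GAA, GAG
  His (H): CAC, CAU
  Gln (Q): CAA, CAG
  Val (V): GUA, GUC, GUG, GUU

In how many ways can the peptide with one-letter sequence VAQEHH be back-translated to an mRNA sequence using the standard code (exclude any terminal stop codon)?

256

Val: 4 codons.
Ala: 4 codons.
Gln: 2 codons.
Glu: 2 codons.
His: 2 codons.
His: 2 codons.
4 × 4 × 2 × 2 × 2 × 2 = 256.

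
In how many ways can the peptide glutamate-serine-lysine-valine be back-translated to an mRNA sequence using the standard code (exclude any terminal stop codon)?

96

Glu: 2 codons.
Ser: 6 codons.
Lys: 2 codons.
Val: 4 codons.
2 × 6 × 2 × 4 = 96.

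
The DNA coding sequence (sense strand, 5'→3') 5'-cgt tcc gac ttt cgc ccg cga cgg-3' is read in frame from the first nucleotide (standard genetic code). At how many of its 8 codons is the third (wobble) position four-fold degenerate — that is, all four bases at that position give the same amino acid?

6

Codon 1 CGT (Arg): third position 4-fold.
Codon 2 TCC (Ser): third position 4-fold.
Codon 3 GAC (Asp): third position 2-fold.
Codon 4 TTT (Phe): third position 2-fold.
Codon 5 CGC (Arg): third position 4-fold.
Codon 6 CCG (Pro): third position 4-fold.
Codon 7 CGA (Arg): third position 4-fold.
Codon 8 CGG (Arg): third position 4-fold.
Four-fold degenerate third positions: 6.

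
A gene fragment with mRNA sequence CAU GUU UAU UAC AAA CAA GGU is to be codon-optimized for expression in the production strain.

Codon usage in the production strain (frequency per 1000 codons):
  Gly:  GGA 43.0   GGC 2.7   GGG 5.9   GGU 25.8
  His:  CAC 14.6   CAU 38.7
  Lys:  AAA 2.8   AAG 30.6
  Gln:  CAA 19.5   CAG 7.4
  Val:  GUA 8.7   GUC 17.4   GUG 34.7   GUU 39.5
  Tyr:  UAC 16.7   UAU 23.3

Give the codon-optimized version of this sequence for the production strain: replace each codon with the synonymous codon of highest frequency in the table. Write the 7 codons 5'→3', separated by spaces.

CAU GUU UAU UAU AAG CAA GGA

Codon 1 (His): best is CAU at 38.7.
Codon 2 (Val): best is GUU at 39.5.
Codon 3 (Tyr): best is UAU at 23.3.
Codon 4 (Tyr): best is UAU at 23.3.
Codon 5 (Lys): best is AAG at 30.6.
Codon 6 (Gln): best is CAA at 19.5.
Codon 7 (Gly): best is GGA at 43.0.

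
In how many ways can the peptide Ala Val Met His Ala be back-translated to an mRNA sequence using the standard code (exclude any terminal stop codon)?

Ala: 4 codons.
Val: 4 codons.
Met: 1 codon.
His: 2 codons.
Ala: 4 codons.
4 × 4 × 1 × 2 × 4 = 128.

128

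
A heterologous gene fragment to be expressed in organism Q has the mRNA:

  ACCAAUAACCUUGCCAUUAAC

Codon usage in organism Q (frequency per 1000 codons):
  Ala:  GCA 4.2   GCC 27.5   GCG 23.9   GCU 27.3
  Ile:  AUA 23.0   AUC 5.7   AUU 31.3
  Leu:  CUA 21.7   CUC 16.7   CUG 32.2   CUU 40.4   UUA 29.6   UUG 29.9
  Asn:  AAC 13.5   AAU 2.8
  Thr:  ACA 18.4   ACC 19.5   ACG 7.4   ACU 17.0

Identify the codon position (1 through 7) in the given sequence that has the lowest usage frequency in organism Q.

2

Codon 1 ACC (Thr): 19.5 per 1000.
Codon 2 AAU (Asn): 2.8 per 1000.
Codon 3 AAC (Asn): 13.5 per 1000.
Codon 4 CUU (Leu): 40.4 per 1000.
Codon 5 GCC (Ala): 27.5 per 1000.
Codon 6 AUU (Ile): 31.3 per 1000.
Codon 7 AAC (Asn): 13.5 per 1000.
Lowest frequency is 2.8 at codon 2.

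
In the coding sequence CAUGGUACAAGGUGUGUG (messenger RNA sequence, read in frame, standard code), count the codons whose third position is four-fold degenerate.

Codon 1 CAU (His): third position 2-fold.
Codon 2 GGU (Gly): third position 4-fold.
Codon 3 ACA (Thr): third position 4-fold.
Codon 4 AGG (Arg): third position 2-fold.
Codon 5 UGU (Cys): third position 2-fold.
Codon 6 GUG (Val): third position 4-fold.
Four-fold degenerate third positions: 3.

3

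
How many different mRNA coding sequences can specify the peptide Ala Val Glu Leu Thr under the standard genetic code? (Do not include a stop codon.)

768

Ala: 4 codons.
Val: 4 codons.
Glu: 2 codons.
Leu: 6 codons.
Thr: 4 codons.
4 × 4 × 2 × 6 × 4 = 768.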